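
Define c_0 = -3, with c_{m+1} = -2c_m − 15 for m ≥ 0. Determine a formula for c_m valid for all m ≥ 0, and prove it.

Claim: c_m = 2·(-2)^m − 5.

Base case: c_0 = -3, and 2·(-2)^0 − 5 = 2 − 5 = -3.
Assume c_j = 2·(-2)^j − 5 for some j ≥ 0.
Then c_{j+1} = -2c_j − 15 = -2·(2·(-2)^j − 5) − 15 = -4·(-2)^j + 10 − 15 = 2·(-2)^{j+1} − 5.
Hence c_m = 2·(-2)^m − 5 for every m ≥ 0, by induction.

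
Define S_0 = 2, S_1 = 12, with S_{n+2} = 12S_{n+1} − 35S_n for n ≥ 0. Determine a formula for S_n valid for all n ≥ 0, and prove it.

Claim: S_n = 7^n + 5^n.

Base cases: S_0 = 2 and 7^0 + 5^0 = 2; S_1 = 12 and 7^1 + 5^1 = 12.
Assume S_i = 7^i + 5^i for all 0 ≤ i ≤ j, where j ≥ 1.
Then S_{j+1} = 12S_j − 35S_{j−1} = 12·(7^j + 5^j) − 35·(7^{j−1} + 5^{j−1}) = (12·7 − 35)7^{j−1} + (12·5 − 35)5^{j−1} = 49·7^{j−1} + 25·5^{j−1} = 7^{j+1} + 5^{j+1}.
Hence S_n = 7^n + 5^n for every n ≥ 0, by strong induction.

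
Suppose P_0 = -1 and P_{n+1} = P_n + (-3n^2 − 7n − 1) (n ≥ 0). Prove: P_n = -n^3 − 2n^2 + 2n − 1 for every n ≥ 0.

Base case: P_0 = -1, and -0^3 − 2·0^2 + 2·0 − 1 = -1.
Assume P_r = -r^3 − 2r^2 + 2r − 1.
Then P_{r+1} = P_r + (-3r^2 − 7r − 1) = (-r^3 − 2r^2 + 2r − 1) + (-3r^2 − 7r − 1) = -r^3 − 5r^2 − 5r − 2,
and -(r+1)^3 − 2·(r+1)^2 + 2·(r+1) − 1 = -r^3 − 5r^2 − 5r − 2.
Hence P_n = -n^3 − 2n^2 + 2n − 1 for every n ≥ 0, by induction.

P_n = -n^3 − 2n^2 + 2n − 1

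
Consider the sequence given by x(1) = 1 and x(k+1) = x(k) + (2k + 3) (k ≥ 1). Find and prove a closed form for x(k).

Claim: x(k) = k^2 + 2k − 2.

Base case: x(1) = 1, and 1^2 + 2·1 − 2 = 1.
Assume x(r) = r^2 + 2r − 2.
Then x(r+1) = x(r) + (2r + 3) = (r^2 + 2r − 2) + (2r + 3) = r^2 + 4r + 1,
and (r+1)^2 + 2·(r+1) − 2 = r^2 + 4r + 1.
By induction, x(k) = k^2 + 2k − 2 for all k ≥ 1.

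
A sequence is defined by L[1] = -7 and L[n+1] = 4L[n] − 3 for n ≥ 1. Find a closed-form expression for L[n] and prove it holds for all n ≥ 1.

Claim: L[n] = -2·4^n + 1.

Base case: L[1] = -7, and -2·4^1 + 1 = -8 + 1 = -7.
Assume L[r] = -2·4^r + 1 for some r ≥ 1.
Then L[r+1] = 4L[r] − 3 = 4·(-2·4^r + 1) − 3 = -8·4^r + 4 − 3 = -2·4^{r+1} + 1.
This completes the inductive step, so L[n] = -2·4^n + 1 for all n ≥ 1.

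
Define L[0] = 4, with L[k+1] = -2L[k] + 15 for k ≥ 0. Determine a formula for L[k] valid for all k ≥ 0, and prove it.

Claim: L[k] = -(-2)^k + 5.

Base case: L[0] = 4, and -(-2)^0 + 5 = -1 + 5 = 4.
Assume L[r] = -(-2)^r + 5 for some r ≥ 0.
Then L[r+1] = -2L[r] + 15 = -2·(-(-2)^r + 5) + 15 = 2·(-2)^r − 10 + 15 = -(-2)^{r+1} + 5.
So the formula holds for r+1, and by induction L[k] = -(-2)^k + 5 for all k ≥ 0.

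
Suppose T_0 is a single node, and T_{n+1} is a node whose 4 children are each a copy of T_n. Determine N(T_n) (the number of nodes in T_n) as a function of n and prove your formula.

Claim: N(T_n) = (4^{n+1} − 1)/3.

Base case: N(T_0) = 1, and (4^{0+1} − 1)/3 = 1.
Assume N(T_j) = (4^{j+1} − 1)/3.
Then N(T_{j+1}) = 1 + 4N(T_j) = 1 + 4·(4^{j+1} − 1)/3 = 1 + (4^{j+2} − 4)/3 = (3 + 4^{j+2} − 4)/3 = (4^{j+2} − 1)/3.
So the formula holds for j+1, and by induction N(T_n) = (4^{n+1} − 1)/3 for all n ≥ 0.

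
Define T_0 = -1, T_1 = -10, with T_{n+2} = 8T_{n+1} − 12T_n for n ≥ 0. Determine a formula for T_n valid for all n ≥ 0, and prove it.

Claim: T_n = 2^n − 2·6^n.

Base cases: T_0 = -1 and 2^0 − 2·6^0 = -1; T_1 = -10 and 2^1 − 2·6^1 = -10.
Assume T_j = 2^j − 2·6^j for all 0 ≤ j ≤ r, where r ≥ 1.
Then T_{r+1} = 8T_r − 12T_{r−1} = 8·(2^r − 2·6^r) − 12·(2^{r−1} − 2·6^{r−1}) = (8·2 − 12)2^{r−1} − 2·(8·6 − 12)6^{r−1} = 4·2^{r−1} − 72·6^{r−1} = 2^{r+1} − 2·6^{r+1}.
So the formula holds for r+1, and by strong induction T_n = 2^n − 2·6^n for all n ≥ 0.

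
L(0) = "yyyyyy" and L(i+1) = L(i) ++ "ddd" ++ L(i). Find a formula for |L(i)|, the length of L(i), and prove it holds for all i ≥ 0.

Claim: |L(i)| = 9·2^i − 3.

Base case: |L(0)| = 6, and 9·2^0 − 3 = 6.
Assume |L(j)| = 9·2^j − 3.
Then |L(j+1)| = |L(j)| + 3 + |L(j)| = 2|L(j)| + 3 = 2(9·2^j − 3) + 3 = 9·2^{j+1} − 6 + 3 = 9·2^{j+1} − 3.
By induction, |L(i)| = 9·2^i − 3 for all i ≥ 0.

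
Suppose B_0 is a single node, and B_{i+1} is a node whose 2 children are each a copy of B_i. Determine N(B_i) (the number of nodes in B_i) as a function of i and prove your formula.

Claim: N(B_i) = 2^{i+1} − 1.

Base case: N(B_0) = 1, and 2^{0+1} − 1 = 1.
Assume N(B_j) = 2^{j+1} − 1.
Then N(B_{j+1}) = 1 + 2N(B_j) = 1 + 2(2^{j+1} − 1) = 2^{j+2} − 2 + 1 = 2^{j+2} − 1.
By induction, N(B_i) = 2^{i+1} − 1 for all i ≥ 0.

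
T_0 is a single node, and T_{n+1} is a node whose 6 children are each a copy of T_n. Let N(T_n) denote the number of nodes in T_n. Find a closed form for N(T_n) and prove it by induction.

Claim: N(T_n) = (6^{n+1} − 1)/5.

Base case: N(T_0) = 1, and (6^{0+1} − 1)/5 = 1.
Assume N(T_m) = (6^{m+1} − 1)/5.
Then N(T_{m+1}) = 1 + 6N(T_m) = 1 + 6·(6^{m+1} − 1)/5 = 1 + (6^{m+2} − 6)/5 = (5 + 6^{m+2} − 6)/5 = (6^{m+2} − 1)/5.
So the formula holds for m+1, and by induction N(T_n) = (6^{n+1} − 1)/5 for all n ≥ 0.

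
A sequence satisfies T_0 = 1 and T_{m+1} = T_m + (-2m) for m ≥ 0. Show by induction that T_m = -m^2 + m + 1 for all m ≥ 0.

Base case: T_0 = 1, and -0^2 + 0 + 1 = 1.
Assume T_j = -j^2 + j + 1.
Then T_{j+1} = T_j + (-2j) = (-j^2 + j + 1) + (-2j) = -j^2 − j + 1,
and -(j+1)^2 + (j+1) + 1 = -j^2 − j + 1.
By induction, T_m = -m^2 + m + 1 for all m ≥ 0.

T_m = -m^2 + m + 1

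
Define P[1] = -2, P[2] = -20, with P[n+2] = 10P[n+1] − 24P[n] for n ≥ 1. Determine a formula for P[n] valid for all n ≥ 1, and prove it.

Claim: P[n] = 4^n − 6^n.

Base cases: P[1] = -2 and 4^1 − 6^1 = -2; P[2] = -20 and 4^2 − 6^2 = -20.
Assume P[j] = 4^j − 6^j for all 1 ≤ j ≤ r, where r ≥ 2.
Then P[r+1] = 10P[r] − 24P[r−1] = 10·(4^r − 6^r) − 24·(4^{r−1} − 6^{r−1}) = (10·4 − 24)4^{r−1} − (10·6 − 24)6^{r−1} = 16·4^{r−1} − 36·6^{r−1} = 4^{r+1} − 6^{r+1}.
Hence P[n] = 4^n − 6^n for every n ≥ 1, by strong induction.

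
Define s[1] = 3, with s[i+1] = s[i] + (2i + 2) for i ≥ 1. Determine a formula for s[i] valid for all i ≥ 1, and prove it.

Claim: s[i] = i^2 + i + 1.

Base case: s[1] = 3, and 1^2 + 1 + 1 = 3.
Assume s[k] = k^2 + k + 1.
Then s[k+1] = s[k] + (2k + 2) = (k^2 + k + 1) + (2k + 2) = k^2 + 3k + 3,
and (k+1)^2 + (k+1) + 1 = k^2 + 3k + 3.
By induction, s[i] = i^2 + i + 1 for all i ≥ 1.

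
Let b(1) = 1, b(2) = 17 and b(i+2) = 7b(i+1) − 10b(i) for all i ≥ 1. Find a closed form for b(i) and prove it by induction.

Claim: b(i) = 5^i − 2·2^i.

Base cases: b(1) = 1 and 5^1 − 2·2^1 = 1; b(2) = 17 and 5^2 − 2·2^2 = 17.
Assume b(j) = 5^j − 2·2^j for all 1 ≤ j ≤ m, where m ≥ 2.
Then b(m+1) = 7b(m) − 10b(m−1) = 7·(5^m − 2·2^m) − 10·(5^{m−1} − 2·2^{m−1}) = (7·5 − 10)5^{m−1} − 2·(7·2 − 10)2^{m−1} = 25·5^{m−1} − 8·2^{m−1} = 5^{m+1} − 2·2^{m+1}.
This completes the inductive step, so b(i) = 5^i − 2·2^i for all i ≥ 1.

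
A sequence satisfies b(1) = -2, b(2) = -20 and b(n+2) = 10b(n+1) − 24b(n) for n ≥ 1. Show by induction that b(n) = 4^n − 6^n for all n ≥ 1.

Base cases: b(1) = -2 and 4^1 − 6^1 = -2; b(2) = -20 and 4^2 − 6^2 = -20.
Assume b(j) = 4^j − 6^j for all 1 ≤ j ≤ k, where k ≥ 2.
Then b(k+1) = 10b(k) − 24b(k−1) = 10·(4^k − 6^k) − 24·(4^{k−1} − 6^{k−1}) = (10·4 − 24)4^{k−1} − (10·6 − 24)6^{k−1} = 16·4^{k−1} − 36·6^{k−1} = 4^{k+1} − 6^{k+1}.
Hence b(n) = 4^n − 6^n for every n ≥ 1, by strong induction.

b(n) = 4^n − 6^n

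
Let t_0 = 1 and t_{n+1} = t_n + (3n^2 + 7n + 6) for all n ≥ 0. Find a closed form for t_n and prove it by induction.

Claim: t_n = n^3 + 2n^2 + 3n + 1.

Base case: t_0 = 1, and 0^3 + 2·0^2 + 3·0 + 1 = 1.
Assume t_j = j^3 + 2j^2 + 3j + 1.
Then t_{j+1} = t_j + (3j^2 + 7j + 6) = (j^3 + 2j^2 + 3j + 1) + (3j^2 + 7j + 6) = j^3 + 5j^2 + 10j + 7,
and (j+1)^3 + 2·(j+1)^2 + 3·(j+1) + 1 = j^3 + 5j^2 + 10j + 7.
By induction, t_n = n^3 + 2n^2 + 3n + 1 for all n ≥ 0.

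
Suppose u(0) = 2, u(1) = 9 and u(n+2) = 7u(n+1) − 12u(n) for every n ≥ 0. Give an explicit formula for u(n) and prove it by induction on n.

Claim: u(n) = 3·4^n − 3^n.

Base cases: u(0) = 2 and 3·4^0 − 3^0 = 2; u(1) = 9 and 3·4^1 − 3^1 = 9.
Assume u(j) = 3·4^j − 3^j for all 0 ≤ j ≤ k, where k ≥ 1.
Then u(k+1) = 7u(k) − 12u(k−1) = 7·(3·4^k − 3^k) − 12·(3·4^{k−1} − 3^{k−1}) = 3·(7·4 − 12)4^{k−1} − (7·3 − 12)3^{k−1} = 48·4^{k−1} − 9·3^{k−1} = 3·4^{k+1} − 3^{k+1}.
By strong induction, u(n) = 3·4^n − 3^n for all n ≥ 0.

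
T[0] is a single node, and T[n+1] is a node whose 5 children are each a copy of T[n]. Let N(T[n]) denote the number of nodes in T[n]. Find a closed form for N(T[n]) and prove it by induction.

Claim: N(T[n]) = (5^{n+1} − 1)/4.

Base case: N(T[0]) = 1, and (5^{0+1} − 1)/4 = 1.
Assume N(T[j]) = (5^{j+1} − 1)/4.
Then N(T[j+1]) = 1 + 5N(T[j]) = 1 + 5·(5^{j+1} − 1)/4 = 1 + (5^{j+2} − 5)/4 = (4 + 5^{j+2} − 5)/4 = (5^{j+2} − 1)/4.
This completes the inductive step, so N(T[n]) = (5^{n+1} − 1)/4 for all n ≥ 0.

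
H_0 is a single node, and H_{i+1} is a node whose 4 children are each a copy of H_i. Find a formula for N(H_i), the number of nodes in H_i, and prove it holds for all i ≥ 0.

Claim: N(H_i) = (4^{i+1} − 1)/3.

Base case: N(H_0) = 1, and (4^{0+1} − 1)/3 = 1.
Assume N(H_k) = (4^{k+1} − 1)/3.
Then N(H_{k+1}) = 1 + 4N(H_k) = 1 + 4·(4^{k+1} − 1)/3 = 1 + (4^{k+2} − 4)/3 = (3 + 4^{k+2} − 4)/3 = (4^{k+2} − 1)/3.
So the formula holds for k+1, and by induction N(H_i) = (4^{i+1} − 1)/3 for all i ≥ 0.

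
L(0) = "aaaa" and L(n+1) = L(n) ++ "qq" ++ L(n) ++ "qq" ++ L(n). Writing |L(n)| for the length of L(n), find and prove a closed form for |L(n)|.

Claim: |L(n)| = 6·3^n − 2.

Base case: |L(0)| = 4, and 6·3^0 − 2 = 4.
Assume |L(k)| = 6·3^k − 2.
Then |L(k+1)| = 3|L(k)| + 4 = 3(6·3^k − 2) + 4 = 6·3^{k+1} − 6 + 4 = 6·3^{k+1} − 2.
This completes the inductive step, so |L(n)| = 6·3^n − 2 for all n ≥ 0.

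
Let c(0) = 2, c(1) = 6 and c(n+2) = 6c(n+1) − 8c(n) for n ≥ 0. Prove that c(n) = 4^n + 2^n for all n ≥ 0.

Base cases: c(0) = 2 and 4^0 + 2^0 = 2; c(1) = 6 and 4^1 + 2^1 = 6.
Assume c(j) = 4^j + 2^j for all 0 ≤ j ≤ k, where k ≥ 1.
Then c(k+1) = 6c(k) − 8c(k−1) = 6·(4^k + 2^k) − 8·(4^{k−1} + 2^{k−1}) = (6·4 − 8)4^{k−1} + (6·2 − 8)2^{k−1} = 16·4^{k−1} + 4·2^{k−1} = 4^{k+1} + 2^{k+1}.
By strong induction, c(n) = 4^n + 2^n for all n ≥ 0.

c(n) = 4^n + 2^n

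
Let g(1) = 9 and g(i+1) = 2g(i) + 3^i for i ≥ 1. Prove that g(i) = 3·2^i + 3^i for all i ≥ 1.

Base case: g(1) = 9, and 3·2^1 + 3^1 = 6 + 3 = 9.
Assume g(k) = 3·2^k + 3^k for some k ≥ 1.
Then g(k+1) = 2g(k) + 3^k = 2·(3·2^k + 3^k) + 3^k = 3·2^{k+1} + 2·3^k + 3^k = 3·2^{k+1} + 3·3^k = 3·2^{k+1} + 3^{k+1}.
So the formula holds for k+1, and by induction g(i) = 3·2^i + 3^i for all i ≥ 1.

g(i) = 3·2^i + 3^i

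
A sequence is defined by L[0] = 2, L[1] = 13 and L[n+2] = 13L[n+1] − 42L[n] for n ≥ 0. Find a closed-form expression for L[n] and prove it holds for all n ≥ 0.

Claim: L[n] = 6^n + 7^n.

Base cases: L[0] = 2 and 6^0 + 7^0 = 2; L[1] = 13 and 6^1 + 7^1 = 13.
Assume L[i] = 6^i + 7^i for all 0 ≤ i ≤ j, where j ≥ 1.
Then L[j+1] = 13L[j] − 42L[j−1] = 13·(6^j + 7^j) − 42·(6^{j−1} + 7^{j−1}) = (13·6 − 42)6^{j−1} + (13·7 − 42)7^{j−1} = 36·6^{j−1} + 49·7^{j−1} = 6^{j+1} + 7^{j+1}.
This completes the inductive step, so L[n] = 6^n + 7^n for all n ≥ 0.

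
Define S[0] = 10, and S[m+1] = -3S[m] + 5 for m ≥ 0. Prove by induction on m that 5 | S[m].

Base case: S[0] = 10 = 5·2, so 5 | S[0].
Assume 5 | S[j], so S[j] = 5t for some integer t.
Then S[j+1] = -3S[j] + 5 = -3·(5t) + 5 = 5(-3t + 1), so 5 | S[j+1].
By induction, 5 | S[m] for all m ≥ 0.

5 | S[m]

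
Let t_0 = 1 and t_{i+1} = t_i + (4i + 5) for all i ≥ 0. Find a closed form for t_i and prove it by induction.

Claim: t_i = 2i^2 + 3i + 1.

Base case: t_0 = 1, and 2·0^2 + 3·0 + 1 = 1.
Assume t_m = 2m^2 + 3m + 1.
Then t_{m+1} = t_m + (4m + 5) = (2m^2 + 3m + 1) + (4m + 5) = 2m^2 + 7m + 6,
and 2·(m+1)^2 + 3·(m+1) + 1 = 2m^2 + 7m + 6.
By induction, t_i = 2i^2 + 3i + 1 for all i ≥ 0.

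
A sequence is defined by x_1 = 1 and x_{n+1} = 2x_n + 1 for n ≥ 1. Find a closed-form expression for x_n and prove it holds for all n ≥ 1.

Claim: x_n = 2^n − 1.

Base case: x_1 = 1, and 2^1 − 1 = 2 − 1 = 1.
Assume x_m = 2^m − 1 for some m ≥ 1.
Then x_{m+1} = 2x_m + 1 = 2·(2^m − 1) + 1 = 2^{m+1} − 2 + 1 = 2^{m+1} − 1.
So the formula holds for m+1, and by induction x_n = 2^n − 1 for all n ≥ 1.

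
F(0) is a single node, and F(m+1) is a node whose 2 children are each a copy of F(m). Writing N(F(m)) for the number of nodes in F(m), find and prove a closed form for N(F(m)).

Claim: N(F(m)) = 2^{m+1} − 1.

Base case: N(F(0)) = 1, and 2^{0+1} − 1 = 1.
Assume N(F(r)) = 2^{r+1} − 1.
Then N(F(r+1)) = 1 + 2N(F(r)) = 1 + 2(2^{r+1} − 1) = 2^{r+2} − 2 + 1 = 2^{r+2} − 1.
This completes the inductive step, so N(F(m)) = 2^{m+1} − 1 for all m ≥ 0.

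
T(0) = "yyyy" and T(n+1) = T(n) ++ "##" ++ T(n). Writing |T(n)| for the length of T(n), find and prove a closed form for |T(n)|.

Claim: |T(n)| = 6·2^n − 2.

Base case: |T(0)| = 4, and 6·2^0 − 2 = 4.
Assume |T(j)| = 6·2^j − 2.
Then |T(j+1)| = |T(j)| + 2 + |T(j)| = 2|T(j)| + 2 = 2(6·2^j − 2) + 2 = 6·2^{j+1} − 4 + 2 = 6·2^{j+1} − 2.
This completes the inductive step, so |T(n)| = 6·2^n − 2 for all n ≥ 0.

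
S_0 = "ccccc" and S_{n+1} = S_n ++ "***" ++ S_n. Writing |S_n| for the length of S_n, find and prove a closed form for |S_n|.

Claim: |S_n| = 2^{n+3} − 3.

Base case: |S_0| = 5, and 2^{0+3} − 3 = 5.
Assume |S_k| = 2^{k+3} − 3.
Then |S_{k+1}| = |S_k| + 3 + |S_k| = 2|S_k| + 3 = 2(2^{k+3} − 3) + 3 = 2^{k+1+3} − 6 + 3 = 2^{k+1+3} − 3.
So the formula holds for k+1, and by induction |S_n| = 2^{n+3} − 3 for all n ≥ 0.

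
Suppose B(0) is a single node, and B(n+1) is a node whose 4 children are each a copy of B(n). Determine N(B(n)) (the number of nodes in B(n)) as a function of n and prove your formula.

Claim: N(B(n)) = (4^{n+1} − 1)/3.

Base case: N(B(0)) = 1, and (4^{0+1} − 1)/3 = 1.
Assume N(B(j)) = (4^{j+1} − 1)/3.
Then N(B(j+1)) = 1 + 4N(B(j)) = 1 + 4·(4^{j+1} − 1)/3 = 1 + (4^{j+2} − 4)/3 = (3 + 4^{j+2} − 4)/3 = (4^{j+2} − 1)/3.
This completes the inductive step, so N(B(n)) = (4^{n+1} − 1)/3 for all n ≥ 0.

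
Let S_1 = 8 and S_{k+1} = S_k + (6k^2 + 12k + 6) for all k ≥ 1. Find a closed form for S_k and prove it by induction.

Claim: S_k = 2k^3 + 3k^2 + k + 2.

Base case: S_1 = 8, and 2·1^3 + 3·1^2 + 1 + 2 = 8.
Assume S_m = 2m^3 + 3m^2 + m + 2.
Then S_{m+1} = S_m + (6m^2 + 12m + 6) = (2m^3 + 3m^2 + m + 2) + (6m^2 + 12m + 6) = 2m^3 + 9m^2 + 13m + 8,
and 2·(m+1)^3 + 3·(m+1)^2 + (m+1) + 2 = 2m^3 + 9m^2 + 13m + 8.
This completes the inductive step, so S_k = 2k^3 + 3k^2 + k + 2 for all k ≥ 1.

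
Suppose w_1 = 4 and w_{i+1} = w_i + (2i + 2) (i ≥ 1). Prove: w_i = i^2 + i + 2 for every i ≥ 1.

Base case: w_1 = 4, and 1^2 + 1 + 2 = 4.
Assume w_k = k^2 + k + 2.
Then w_{k+1} = w_k + (2k + 2) = (k^2 + k + 2) + (2k + 2) = k^2 + 3k + 4,
and (k+1)^2 + (k+1) + 2 = k^2 + 3k + 4.
Hence w_i = i^2 + i + 2 for every i ≥ 1, by induction.

w_i = i^2 + i + 2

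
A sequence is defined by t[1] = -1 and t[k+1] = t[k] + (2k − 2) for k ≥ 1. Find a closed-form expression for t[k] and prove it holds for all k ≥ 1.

Claim: t[k] = k^2 − 3k + 1.

Base case: t[1] = -1, and 1^2 − 3·1 + 1 = -1.
Assume t[r] = r^2 − 3r + 1.
Then t[r+1] = t[r] + (2r − 2) = (r^2 − 3r + 1) + (2r − 2) = r^2 − r − 1,
and (r+1)^2 − 3·(r+1) + 1 = r^2 − r − 1.
This completes the inductive step, so t[k] = k^2 − 3k + 1 for all k ≥ 1.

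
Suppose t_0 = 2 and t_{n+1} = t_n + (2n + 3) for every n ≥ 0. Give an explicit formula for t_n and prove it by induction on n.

Claim: t_n = n^2 + 2n + 2.

Base case: t_0 = 2, and 0^2 + 2·0 + 2 = 2.
Assume t_k = k^2 + 2k + 2.
Then t_{k+1} = t_k + (2k + 3) = (k^2 + 2k + 2) + (2k + 3) = k^2 + 4k + 5,
and (k+1)^2 + 2·(k+1) + 2 = k^2 + 4k + 5.
This completes the inductive step, so t_n = n^2 + 2n + 2 for all n ≥ 0.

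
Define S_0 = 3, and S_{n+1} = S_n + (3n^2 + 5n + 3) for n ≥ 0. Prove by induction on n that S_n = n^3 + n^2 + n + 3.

Base case: S_0 = 3, and 0^3 + 0^2 + 0 + 3 = 3.
Assume S_k = k^3 + k^2 + k + 3.
Then S_{k+1} = S_k + (3k^2 + 5k + 3) = (k^3 + k^2 + k + 3) + (3k^2 + 5k + 3) = k^3 + 4k^2 + 6k + 6,
and (k+1)^3 + (k+1)^2 + (k+1) + 3 = k^3 + 4k^2 + 6k + 6.
Hence S_n = n^3 + n^2 + n + 3 for every n ≥ 0, by induction.

S_n = n^3 + n^2 + n + 3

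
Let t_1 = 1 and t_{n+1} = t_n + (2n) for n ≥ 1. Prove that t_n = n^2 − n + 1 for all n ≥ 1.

Base case: t_1 = 1, and 1^2 − 1 + 1 = 1.
Assume t_m = m^2 − m + 1.
Then t_{m+1} = t_m + (2m) = (m^2 − m + 1) + (2m) = m^2 + m + 1,
and (m+1)^2 − (m+1) + 1 = m^2 + m + 1.
Hence t_n = n^2 − n + 1 for every n ≥ 1, by induction.

t_n = n^2 − n + 1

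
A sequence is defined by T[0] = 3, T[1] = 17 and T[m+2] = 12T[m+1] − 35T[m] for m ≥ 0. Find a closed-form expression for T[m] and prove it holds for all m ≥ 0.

Claim: T[m] = 2·5^m + 7^m.

Base cases: T[0] = 3 and 2·5^0 + 7^0 = 3; T[1] = 17 and 2·5^1 + 7^1 = 17.
Assume T[j] = 2·5^j + 7^j for all 0 ≤ j ≤ r, where r ≥ 1.
Then T[r+1] = 12T[r] − 35T[r−1] = 12·(2·5^r + 7^r) − 35·(2·5^{r−1} + 7^{r−1}) = 2·(12·5 − 35)5^{r−1} + (12·7 − 35)7^{r−1} = 50·5^{r−1} + 49·7^{r−1} = 2·5^{r+1} + 7^{r+1}.
By strong induction, T[m] = 2·5^m + 7^m for all m ≥ 0.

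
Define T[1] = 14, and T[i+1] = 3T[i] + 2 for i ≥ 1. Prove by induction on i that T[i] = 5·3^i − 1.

Base case: T[1] = 14, and 5·3^1 − 1 = 15 − 1 = 14.
Assume T[k] = 5·3^k − 1 for some k ≥ 1.
Then T[k+1] = 3T[k] + 2 = 3·(5·3^k − 1) + 2 = 15·3^k − 3 + 2 = 5·3^{k+1} − 1.
So the formula holds for k+1, and by induction T[i] = 5·3^i − 1 for all i ≥ 1.

T[i] = 5·3^i − 1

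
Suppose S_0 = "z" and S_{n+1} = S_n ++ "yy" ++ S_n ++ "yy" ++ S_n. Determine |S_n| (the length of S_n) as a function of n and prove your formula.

Claim: |S_n| = 3^{n+1} − 2.

Base case: |S_0| = 1, and 3^{0+1} − 2 = 1.
Assume |S_r| = 3^{r+1} − 2.
Then |S_{r+1}| = 3|S_r| + 4 = 3(3^{r+1} − 2) + 4 = 3^{r+2} − 6 + 4 = 3^{r+2} − 2.
Hence |S_n| = 3^{n+1} − 2 for every n ≥ 0, by induction.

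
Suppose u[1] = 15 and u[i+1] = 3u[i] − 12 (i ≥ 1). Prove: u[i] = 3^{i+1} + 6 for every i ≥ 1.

Base case: u[1] = 15, and 3^{1+1} + 6 = 9 + 6 = 15.
Assume u[k] = 3^{k+1} + 6 for some k ≥ 1.
Then u[k+1] = 3u[k] − 12 = 3·(3^{k+1} + 6) − 12 = 3^{k+2} + 18 − 12 = 3^{k+2} + 6.
This completes the inductive step, so u[i] = 3^{i+1} + 6 for all i ≥ 1.

u[i] = 3^{i+1} + 6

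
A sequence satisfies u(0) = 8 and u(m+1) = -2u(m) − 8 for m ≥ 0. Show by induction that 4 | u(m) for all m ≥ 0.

Base case: u(0) = 8 = 4·2, so 4 | u(0).
Assume 4 | u(k), so u(k) = 4t for some integer t.
Then u(k+1) = -2u(k) − 8 = -2·(4t) − 8 = 4(-2t − 2), so 4 | u(k+1).
So the property holds for k+1, and by induction 4 | u(m) for all m ≥ 0.

4 | u(m)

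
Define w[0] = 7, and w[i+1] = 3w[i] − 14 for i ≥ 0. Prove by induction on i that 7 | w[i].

Base case: w[0] = 7 = 7·1, so 7 | w[0].
Assume 7 | w[k], so w[k] = 7t for some integer t.
Then w[k+1] = 3w[k] − 14 = 3·(7t) − 14 = 7(3t − 2), so 7 | w[k+1].
This completes the inductive step, so 7 | w[i] for all i ≥ 0.

7 | w[i]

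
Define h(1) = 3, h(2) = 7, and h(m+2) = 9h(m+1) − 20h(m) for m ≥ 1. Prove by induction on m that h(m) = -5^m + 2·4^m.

Base cases: h(1) = 3 and -5^1 + 2·4^1 = 3; h(2) = 7 and -5^2 + 2·4^2 = 7.
Assume h(j) = -5^j + 2·4^j for all 1 ≤ j ≤ r, where r ≥ 2.
Then h(r+1) = 9h(r) − 20h(r−1) = 9·(-5^r + 2·4^r) − 20·(-5^{r−1} + 2·4^{r−1}) = -(9·5 − 20)5^{r−1} + 2·(9·4 − 20)4^{r−1} = -25·5^{r−1} + 32·4^{r−1} = -5^{r+1} + 2·4^{r+1}.
By strong induction, h(m) = -5^m + 2·4^m for all m ≥ 1.

h(m) = -5^m + 2·4^m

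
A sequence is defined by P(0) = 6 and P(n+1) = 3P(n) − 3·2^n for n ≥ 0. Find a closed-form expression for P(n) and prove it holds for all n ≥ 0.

Claim: P(n) = 3·3^n + 3·2^n.

Base case: P(0) = 6, and 3·3^0 + 3·2^0 = 3 + 3 = 6.
Assume P(r) = 3·3^r + 3·2^r for some r ≥ 0.
Then P(r+1) = 3P(r) − 3·2^r = 3·(3·3^r + 3·2^r) − 3·2^r = 3·3^{r+1} + 9·2^r − 3·2^r = 3·3^{r+1} + 6·2^r = 3·3^{r+1} + 3·2^{r+1}.
This completes the inductive step, so P(n) = 3·3^n + 3·2^n for all n ≥ 0.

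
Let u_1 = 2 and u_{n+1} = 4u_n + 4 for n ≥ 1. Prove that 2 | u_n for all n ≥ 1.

Base case: u_1 = 2 = 2·1, so 2 | u_1.
Assume 2 | u_r, so u_r = 2t for some integer t.
Then u_{r+1} = 4u_r + 4 = 4·(2t) + 4 = 2(4t + 2), so 2 | u_{r+1}.
So the property holds for r+1, and by induction 2 | u_n for all n ≥ 1.

2 | u_n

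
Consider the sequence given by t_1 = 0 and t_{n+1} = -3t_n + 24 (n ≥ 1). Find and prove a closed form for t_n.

Claim: t_n = 2·(-3)^n + 6.

Base case: t_1 = 0, and 2·(-3)^1 + 6 = -6 + 6 = 0.
Assume t_m = 2·(-3)^m + 6 for some m ≥ 1.
Then t_{m+1} = -3t_m + 24 = -3·(2·(-3)^m + 6) + 24 = -6·(-3)^m − 18 + 24 = 2·(-3)^{m+1} + 6.
This completes the inductive step, so t_n = 2·(-3)^n + 6 for all n ≥ 1.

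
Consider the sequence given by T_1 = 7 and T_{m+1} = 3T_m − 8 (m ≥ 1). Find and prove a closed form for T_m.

Claim: T_m = 3^m + 4.

Base case: T_1 = 7, and 3^1 + 4 = 3 + 4 = 7.
Assume T_j = 3^j + 4 for some j ≥ 1.
Then T_{j+1} = 3T_j − 8 = 3·(3^j + 4) − 8 = 3^{j+1} + 12 − 8 = 3^{j+1} + 4.
By induction, T_m = 3^m + 4 for all m ≥ 1.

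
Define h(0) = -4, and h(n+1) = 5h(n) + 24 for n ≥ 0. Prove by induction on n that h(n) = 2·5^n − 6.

Base case: h(0) = -4, and 2·5^0 − 6 = 2 − 6 = -4.
Assume h(r) = 2·5^r − 6 for some r ≥ 0.
Then h(r+1) = 5h(r) + 24 = 5·(2·5^r − 6) + 24 = 10·5^r − 30 + 24 = 2·5^{r+1} − 6.
Hence h(n) = 2·5^n − 6 for every n ≥ 0, by induction.

h(n) = 2·5^n − 6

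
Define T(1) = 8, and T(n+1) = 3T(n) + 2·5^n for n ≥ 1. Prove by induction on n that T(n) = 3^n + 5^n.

Base case: T(1) = 8, and 3^1 + 5^1 = 3 + 5 = 8.
Assume T(k) = 3^k + 5^k for some k ≥ 1.
Then T(k+1) = 3T(k) + 2·5^k = 3·(3^k + 5^k) + 2·5^k = 3^{k+1} + 3·5^k + 2·5^k = 3^{k+1} + 5·5^k = 3^{k+1} + 5^{k+1}.
Hence T(n) = 3^n + 5^n for every n ≥ 1, by induction.

T(n) = 3^n + 5^n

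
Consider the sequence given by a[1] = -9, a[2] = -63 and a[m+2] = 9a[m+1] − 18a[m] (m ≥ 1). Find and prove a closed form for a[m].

Claim: a[m] = 3^m − 2·6^m.

Base cases: a[1] = -9 and 3^1 − 2·6^1 = -9; a[2] = -63 and 3^2 − 2·6^2 = -63.
Assume a[j] = 3^j − 2·6^j for all 1 ≤ j ≤ r, where r ≥ 2.
Then a[r+1] = 9a[r] − 18a[r−1] = 9·(3^r − 2·6^r) − 18·(3^{r−1} − 2·6^{r−1}) = (9·3 − 18)3^{r−1} − 2·(9·6 − 18)6^{r−1} = 9·3^{r−1} − 72·6^{r−1} = 3^{r+1} − 2·6^{r+1}.
By strong induction, a[m] = 3^m − 2·6^m for all m ≥ 1.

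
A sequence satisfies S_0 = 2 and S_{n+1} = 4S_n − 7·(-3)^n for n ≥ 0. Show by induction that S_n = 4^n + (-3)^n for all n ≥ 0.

Base case: S_0 = 2, and 4^0 + (-3)^0 = 1 + 1 = 2.
Assume S_k = 4^k + (-3)^k for some k ≥ 0.
Then S_{k+1} = 4S_k − 7·(-3)^k = 4·(4^k + (-3)^k) − 7·(-3)^k = 4^{k+1} + 4·(-3)^k − 7·(-3)^k = 4^{k+1} − 3·(-3)^k = 4^{k+1} + (-3)^{k+1}.
This completes the inductive step, so S_n = 4^n + (-3)^n for all n ≥ 0.

S_n = 4^n + (-3)^n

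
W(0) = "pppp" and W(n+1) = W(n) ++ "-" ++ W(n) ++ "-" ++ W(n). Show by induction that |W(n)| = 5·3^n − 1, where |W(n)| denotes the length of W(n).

Base case: |W(0)| = 4, and 5·3^0 − 1 = 4.
Assume |W(k)| = 5·3^k − 1.
Then |W(k+1)| = 3|W(k)| + 2 = 3(5·3^k − 1) + 2 = 5·3^{k+1} − 3 + 2 = 5·3^{k+1} − 1.
Hence |W(n)| = 5·3^n − 1 for every n ≥ 0, by induction.

|W(n)| = 5·3^n − 1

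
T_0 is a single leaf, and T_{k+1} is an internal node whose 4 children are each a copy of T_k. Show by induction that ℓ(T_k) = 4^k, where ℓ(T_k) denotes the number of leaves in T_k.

Base case: ℓ(T_0) = 1, and 4^0 = 1.
Assume ℓ(T_m) = 4^m.
Then ℓ(T_{m+1}) = 4·ℓ(T_m) = 4·4^m = 4^{m+1}.
So the formula holds for m+1, and by induction ℓ(T_k) = 4^k for all k ≥ 0.

ℓ(T_k) = 4^k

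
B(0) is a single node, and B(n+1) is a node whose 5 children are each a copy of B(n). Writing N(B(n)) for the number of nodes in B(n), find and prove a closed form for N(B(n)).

Claim: N(B(n)) = (5^{n+1} − 1)/4.

Base case: N(B(0)) = 1, and (5^{0+1} − 1)/4 = 1.
Assume N(B(r)) = (5^{r+1} − 1)/4.
Then N(B(r+1)) = 1 + 5N(B(r)) = 1 + 5·(5^{r+1} − 1)/4 = 1 + (5^{r+2} − 5)/4 = (4 + 5^{r+2} − 5)/4 = (5^{r+2} − 1)/4.
Hence N(B(n)) = (5^{n+1} − 1)/4 for every n ≥ 0, by induction.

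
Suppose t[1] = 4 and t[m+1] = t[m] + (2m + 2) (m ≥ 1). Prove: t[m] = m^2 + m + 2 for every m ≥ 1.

Base case: t[1] = 4, and 1^2 + 1 + 2 = 4.
Assume t[j] = j^2 + j + 2.
Then t[j+1] = t[j] + (2j + 2) = (j^2 + j + 2) + (2j + 2) = j^2 + 3j + 4,
and (j+1)^2 + (j+1) + 2 = j^2 + 3j + 4.
This completes the inductive step, so t[m] = m^2 + m + 2 for all m ≥ 1.

t[m] = m^2 + m + 2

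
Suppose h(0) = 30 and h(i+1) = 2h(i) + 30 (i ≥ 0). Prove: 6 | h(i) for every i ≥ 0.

Base case: h(0) = 30 = 6·5, so 6 | h(0).
Assume 6 | h(r), so h(r) = 6t for some integer t.
Then h(r+1) = 2h(r) + 30 = 2·(6t) + 30 = 6(2t + 5), so 6 | h(r+1).
Hence 6 | h(i) for every i ≥ 0, by induction.

6 | h(i)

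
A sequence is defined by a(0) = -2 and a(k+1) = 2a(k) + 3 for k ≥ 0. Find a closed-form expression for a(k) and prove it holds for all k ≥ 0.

Claim: a(k) = 2^k − 3.

Base case: a(0) = -2, and 2^0 − 3 = 1 − 3 = -2.
Assume a(m) = 2^m − 3 for some m ≥ 0.
Then a(m+1) = 2a(m) + 3 = 2·(2^m − 3) + 3 = 2^{m+1} − 6 + 3 = 2^{m+1} − 3.
So the formula holds for m+1, and by induction a(k) = 2^k − 3 for all k ≥ 0.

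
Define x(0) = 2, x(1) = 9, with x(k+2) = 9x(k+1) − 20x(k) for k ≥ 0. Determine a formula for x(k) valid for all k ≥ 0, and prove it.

Claim: x(k) = 4^k + 5^k.

Base cases: x(0) = 2 and 4^0 + 5^0 = 2; x(1) = 9 and 4^1 + 5^1 = 9.
Assume x(i) = 4^i + 5^i for all 0 ≤ i ≤ j, where j ≥ 1.
Then x(j+1) = 9x(j) − 20x(j−1) = 9·(4^j + 5^j) − 20·(4^{j−1} + 5^{j−1}) = (9·4 − 20)4^{j−1} + (9·5 − 20)5^{j−1} = 16·4^{j−1} + 25·5^{j−1} = 4^{j+1} + 5^{j+1}.
By strong induction, x(k) = 4^k + 5^k for all k ≥ 0.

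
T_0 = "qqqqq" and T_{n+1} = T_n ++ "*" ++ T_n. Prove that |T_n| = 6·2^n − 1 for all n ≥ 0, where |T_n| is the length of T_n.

Base case: |T_0| = 5, and 6·2^0 − 1 = 5.
Assume |T_k| = 6·2^k − 1.
Then |T_{k+1}| = |T_k| + 1 + |T_k| = 2|T_k| + 1 = 2(6·2^k − 1) + 1 = 6·2^{k+1} − 2 + 1 = 6·2^{k+1} − 1.
Hence |T_n| = 6·2^n − 1 for every n ≥ 0, by induction.

|T_n| = 6·2^n − 1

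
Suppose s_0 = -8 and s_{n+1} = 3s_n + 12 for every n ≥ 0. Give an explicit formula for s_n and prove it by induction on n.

Claim: s_n = -2·3^n − 6.

Base case: s_0 = -8, and -2·3^0 − 6 = -2 − 6 = -8.
Assume s_k = -2·3^k − 6 for some k ≥ 0.
Then s_{k+1} = 3s_k + 12 = 3·(-2·3^k − 6) + 12 = -6·3^k − 18 + 12 = -2·3^{k+1} − 6.
By induction, s_n = -2·3^n − 6 for all n ≥ 0.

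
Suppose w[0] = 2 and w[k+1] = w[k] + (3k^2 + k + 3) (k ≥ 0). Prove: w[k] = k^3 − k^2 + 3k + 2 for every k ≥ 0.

Base case: w[0] = 2, and 0^3 − 0^2 + 3·0 + 2 = 2.
Assume w[r] = r^3 − r^2 + 3r + 2.
Then w[r+1] = w[r] + (3r^2 + r + 3) = (r^3 − r^2 + 3r + 2) + (3r^2 + r + 3) = r^3 + 2r^2 + 4r + 5,
and (r+1)^3 − (r+1)^2 + 3·(r+1) + 2 = r^3 + 2r^2 + 4r + 5.
This completes the inductive step, so w[k] = k^3 − k^2 + 3k + 2 for all k ≥ 0.

w[k] = k^3 − k^2 + 3k + 2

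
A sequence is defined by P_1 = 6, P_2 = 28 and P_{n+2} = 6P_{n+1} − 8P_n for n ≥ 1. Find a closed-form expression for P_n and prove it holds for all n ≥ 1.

Claim: P_n = -2^n + 2·4^n.

Base cases: P_1 = 6 and -2^1 + 2·4^1 = 6; P_2 = 28 and -2^2 + 2·4^2 = 28.
Assume P_j = -2^j + 2·4^j for all 1 ≤ j ≤ r, where r ≥ 2.
Then P_{r+1} = 6P_r − 8P_{r−1} = 6·(-2^r + 2·4^r) − 8·(-2^{r−1} + 2·4^{r−1}) = -(6·2 − 8)2^{r−1} + 2·(6·4 − 8)4^{r−1} = -4·2^{r−1} + 32·4^{r−1} = -2^{r+1} + 2·4^{r+1}.
Hence P_n = -2^n + 2·4^n for every n ≥ 1, by strong induction.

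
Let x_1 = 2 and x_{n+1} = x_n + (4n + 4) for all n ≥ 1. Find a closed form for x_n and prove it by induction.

Claim: x_n = 2n^2 + 2n − 2.

Base case: x_1 = 2, and 2·1^2 + 2·1 − 2 = 2.
Assume x_j = 2j^2 + 2j − 2.
Then x_{j+1} = x_j + (4j + 4) = (2j^2 + 2j − 2) + (4j + 4) = 2j^2 + 6j + 2,
and 2·(j+1)^2 + 2·(j+1) − 2 = 2j^2 + 6j + 2.
Hence x_n = 2n^2 + 2n − 2 for every n ≥ 1, by induction.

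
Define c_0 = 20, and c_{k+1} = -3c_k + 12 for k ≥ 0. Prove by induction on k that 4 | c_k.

Base case: c_0 = 20 = 4·5, so 4 | c_0.
Assume 4 | c_j, so c_j = 4t for some integer t.
Then c_{j+1} = -3c_j + 12 = -3·(4t) + 12 = 4(-3t + 3), so 4 | c_{j+1}.
By induction, 4 | c_k for all k ≥ 0.

4 | c_k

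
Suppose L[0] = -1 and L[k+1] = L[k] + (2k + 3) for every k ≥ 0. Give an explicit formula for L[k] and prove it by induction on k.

Claim: L[k] = k^2 + 2k − 1.

Base case: L[0] = -1, and 0^2 + 2·0 − 1 = -1.
Assume L[j] = j^2 + 2j − 1.
Then L[j+1] = L[j] + (2j + 3) = (j^2 + 2j − 1) + (2j + 3) = j^2 + 4j + 2,
and (j+1)^2 + 2·(j+1) − 1 = j^2 + 4j + 2.
This completes the inductive step, so L[k] = k^2 + 2k − 1 for all k ≥ 0.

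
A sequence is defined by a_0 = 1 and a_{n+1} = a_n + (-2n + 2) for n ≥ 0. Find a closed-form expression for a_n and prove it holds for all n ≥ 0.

Claim: a_n = -n^2 + 3n + 1.

Base case: a_0 = 1, and -0^2 + 3·0 + 1 = 1.
Assume a_j = -j^2 + 3j + 1.
Then a_{j+1} = a_j + (-2j + 2) = (-j^2 + 3j + 1) + (-2j + 2) = -j^2 + j + 3,
and -(j+1)^2 + 3·(j+1) + 1 = -j^2 + j + 3.
Hence a_n = -n^2 + 3n + 1 for every n ≥ 0, by induction.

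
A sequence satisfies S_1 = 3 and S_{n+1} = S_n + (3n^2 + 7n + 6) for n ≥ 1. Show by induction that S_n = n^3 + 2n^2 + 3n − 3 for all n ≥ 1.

Base case: S_1 = 3, and 1^3 + 2·1^2 + 3·1 − 3 = 3.
Assume S_r = r^3 + 2r^2 + 3r − 3.
Then S_{r+1} = S_r + (3r^2 + 7r + 6) = (r^3 + 2r^2 + 3r − 3) + (3r^2 + 7r + 6) = r^3 + 5r^2 + 10r + 3,
and (r+1)^3 + 2·(r+1)^2 + 3·(r+1) − 3 = r^3 + 5r^2 + 10r + 3.
This completes the inductive step, so S_n = n^3 + 2n^2 + 3n − 3 for all n ≥ 1.

S_n = n^3 + 2n^2 + 3n − 3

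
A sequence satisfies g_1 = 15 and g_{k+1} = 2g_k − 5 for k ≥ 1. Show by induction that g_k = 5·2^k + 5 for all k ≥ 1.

Base case: g_1 = 15, and 5·2^1 + 5 = 10 + 5 = 15.
Assume g_m = 5·2^m + 5 for some m ≥ 1.
Then g_{m+1} = 2g_m − 5 = 2·(5·2^m + 5) − 5 = 10·2^m + 10 − 5 = 5·2^{m+1} + 5.
Hence g_k = 5·2^k + 5 for every k ≥ 1, by induction.

g_k = 5·2^k + 5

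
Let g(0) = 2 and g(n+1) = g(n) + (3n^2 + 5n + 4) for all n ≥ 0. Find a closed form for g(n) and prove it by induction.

Claim: g(n) = n^3 + n^2 + 2n + 2.

Base case: g(0) = 2, and 0^3 + 0^2 + 2·0 + 2 = 2.
Assume g(r) = r^3 + r^2 + 2r + 2.
Then g(r+1) = g(r) + (3r^2 + 5r + 4) = (r^3 + r^2 + 2r + 2) + (3r^2 + 5r + 4) = r^3 + 4r^2 + 7r + 6,
and (r+1)^3 + (r+1)^2 + 2·(r+1) + 2 = r^3 + 4r^2 + 7r + 6.
Hence g(n) = n^3 + n^2 + 2n + 2 for every n ≥ 0, by induction.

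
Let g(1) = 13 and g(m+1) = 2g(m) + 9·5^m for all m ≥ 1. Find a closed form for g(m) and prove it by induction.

Claim: g(m) = -2^m + 3·5^m.

Base case: g(1) = 13, and -2^1 + 3·5^1 = -2 + 15 = 13.
Assume g(k) = -2^k + 3·5^k for some k ≥ 1.
Then g(k+1) = 2g(k) + 9·5^k = 2·(-2^k + 3·5^k) + 9·5^k = -2^{k+1} + 6·5^k + 9·5^k = -2^{k+1} + 15·5^k = -2^{k+1} + 3·5^{k+1}.
By induction, g(m) = -2^m + 3·5^m for all m ≥ 1.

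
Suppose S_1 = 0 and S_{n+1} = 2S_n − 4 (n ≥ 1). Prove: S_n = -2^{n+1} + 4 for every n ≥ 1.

Base case: S_1 = 0, and -2^{1+1} + 4 = -4 + 4 = 0.
Assume S_m = -2^{m+1} + 4 for some m ≥ 1.
Then S_{m+1} = 2S_m − 4 = 2·(-2^{m+1} + 4) − 4 = -2^{m+2} + 8 − 4 = -2^{m+2} + 4.
Hence S_n = -2^{n+1} + 4 for every n ≥ 1, by induction.

S_n = -2^{n+1} + 4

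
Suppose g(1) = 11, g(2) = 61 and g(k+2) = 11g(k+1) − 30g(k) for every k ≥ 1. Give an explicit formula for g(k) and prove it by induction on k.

Claim: g(k) = 5^k + 6^k.

Base cases: g(1) = 11 and 5^1 + 6^1 = 11; g(2) = 61 and 5^2 + 6^2 = 61.
Assume g(j) = 5^j + 6^j for all 1 ≤ j ≤ r, where r ≥ 2.
Then g(r+1) = 11g(r) − 30g(r−1) = 11·(5^r + 6^r) − 30·(5^{r−1} + 6^{r−1}) = (11·5 − 30)5^{r−1} + (11·6 − 30)6^{r−1} = 25·5^{r−1} + 36·6^{r−1} = 5^{r+1} + 6^{r+1}.
By strong induction, g(k) = 5^k + 6^k for all k ≥ 1.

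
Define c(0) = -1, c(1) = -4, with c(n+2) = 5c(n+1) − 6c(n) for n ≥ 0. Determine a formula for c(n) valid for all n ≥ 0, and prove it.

Claim: c(n) = 2^n − 2·3^n.

Base cases: c(0) = -1 and 2^0 − 2·3^0 = -1; c(1) = -4 and 2^1 − 2·3^1 = -4.
Assume c(i) = 2^i − 2·3^i for all 0 ≤ i ≤ j, where j ≥ 1.
Then c(j+1) = 5c(j) − 6c(j−1) = 5·(2^j − 2·3^j) − 6·(2^{j−1} − 2·3^{j−1}) = (5·2 − 6)2^{j−1} − 2·(5·3 − 6)3^{j−1} = 4·2^{j−1} − 18·3^{j−1} = 2^{j+1} − 2·3^{j+1}.
By strong induction, c(n) = 2^n − 2·3^n for all n ≥ 0.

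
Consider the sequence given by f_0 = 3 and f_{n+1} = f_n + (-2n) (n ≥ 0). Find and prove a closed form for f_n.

Claim: f_n = -n^2 + n + 3.

Base case: f_0 = 3, and -0^2 + 0 + 3 = 3.
Assume f_m = -m^2 + m + 3.
Then f_{m+1} = f_m + (-2m) = (-m^2 + m + 3) + (-2m) = -m^2 − m + 3,
and -(m+1)^2 + (m+1) + 3 = -m^2 − m + 3.
By induction, f_n = -n^2 + n + 3 for all n ≥ 0.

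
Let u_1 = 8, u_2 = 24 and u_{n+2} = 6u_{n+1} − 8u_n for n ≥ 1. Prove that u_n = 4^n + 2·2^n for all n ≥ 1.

Base cases: u_1 = 8 and 4^1 + 2·2^1 = 8; u_2 = 24 and 4^2 + 2·2^2 = 24.
Assume u_j = 4^j + 2·2^j for all 1 ≤ j ≤ m, where m ≥ 2.
Then u_{m+1} = 6u_m − 8u_{m−1} = 6·(4^m + 2·2^m) − 8·(4^{m−1} + 2·2^{m−1}) = (6·4 − 8)4^{m−1} + 2·(6·2 − 8)2^{m−1} = 16·4^{m−1} + 8·2^{m−1} = 4^{m+1} + 2·2^{m+1}.
Hence u_n = 4^n + 2·2^n for every n ≥ 1, by strong induction.

u_n = 4^n + 2·2^n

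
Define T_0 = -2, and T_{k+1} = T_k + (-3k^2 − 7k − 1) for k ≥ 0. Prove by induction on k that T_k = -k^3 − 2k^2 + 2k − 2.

Base case: T_0 = -2, and -0^3 − 2·0^2 + 2·0 − 2 = -2.
Assume T_r = -r^3 − 2r^2 + 2r − 2.
Then T_{r+1} = T_r + (-3r^2 − 7r − 1) = (-r^3 − 2r^2 + 2r − 2) + (-3r^2 − 7r − 1) = -r^3 − 5r^2 − 5r − 3,
and -(r+1)^3 − 2·(r+1)^2 + 2·(r+1) − 2 = -r^3 − 5r^2 − 5r − 3.
This completes the inductive step, so T_k = -k^3 − 2k^2 + 2k − 2 for all k ≥ 0.

T_k = -k^3 − 2k^2 + 2k − 2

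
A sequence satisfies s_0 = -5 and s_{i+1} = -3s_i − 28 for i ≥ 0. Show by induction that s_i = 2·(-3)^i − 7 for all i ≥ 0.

Base case: s_0 = -5, and 2·(-3)^0 − 7 = 2 − 7 = -5.
Assume s_j = 2·(-3)^j − 7 for some j ≥ 0.
Then s_{j+1} = -3s_j − 28 = -3·(2·(-3)^j − 7) − 28 = -6·(-3)^j + 21 − 28 = 2·(-3)^{j+1} − 7.
Hence s_i = 2·(-3)^i − 7 for every i ≥ 0, by induction.

s_i = 2·(-3)^i − 7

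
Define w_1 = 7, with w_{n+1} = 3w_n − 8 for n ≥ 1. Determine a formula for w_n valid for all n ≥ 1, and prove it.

Claim: w_n = 3^n + 4.

Base case: w_1 = 7, and 3^1 + 4 = 3 + 4 = 7.
Assume w_m = 3^m + 4 for some m ≥ 1.
Then w_{m+1} = 3w_m − 8 = 3·(3^m + 4) − 8 = 3^{m+1} + 12 − 8 = 3^{m+1} + 4.
This completes the inductive step, so w_n = 3^n + 4 for all n ≥ 1.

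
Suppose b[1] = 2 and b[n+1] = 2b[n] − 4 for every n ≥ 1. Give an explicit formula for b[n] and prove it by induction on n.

Claim: b[n] = -2^n + 4.

Base case: b[1] = 2, and -2^1 + 4 = -2 + 4 = 2.
Assume b[r] = -2^r + 4 for some r ≥ 1.
Then b[r+1] = 2b[r] − 4 = 2·(-2^r + 4) − 4 = -2^{r+1} + 8 − 4 = -2^{r+1} + 4.
This completes the inductive step, so b[n] = -2^n + 4 for all n ≥ 1.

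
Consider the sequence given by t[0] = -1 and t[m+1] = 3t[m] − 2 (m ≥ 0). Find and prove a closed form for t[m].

Claim: t[m] = -2·3^m + 1.

Base case: t[0] = -1, and -2·3^0 + 1 = -2 + 1 = -1.
Assume t[j] = -2·3^j + 1 for some j ≥ 0.
Then t[j+1] = 3t[j] − 2 = 3·(-2·3^j + 1) − 2 = -6·3^j + 3 − 2 = -2·3^{j+1} + 1.
Hence t[m] = -2·3^m + 1 for every m ≥ 0, by induction.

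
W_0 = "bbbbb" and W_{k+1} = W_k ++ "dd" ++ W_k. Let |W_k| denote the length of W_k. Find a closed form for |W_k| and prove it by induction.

Claim: |W_k| = 7·2^k − 2.

Base case: |W_0| = 5, and 7·2^0 − 2 = 5.
Assume |W_m| = 7·2^m − 2.
Then |W_{m+1}| = |W_m| + 2 + |W_m| = 2|W_m| + 2 = 2(7·2^m − 2) + 2 = 7·2^{m+1} − 4 + 2 = 7·2^{m+1} − 2.
By induction, |W_k| = 7·2^k − 2 for all k ≥ 0.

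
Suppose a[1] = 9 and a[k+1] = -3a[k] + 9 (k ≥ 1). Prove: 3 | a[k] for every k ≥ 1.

Base case: a[1] = 9 = 3·3, so 3 | a[1].
Assume 3 | a[r], so a[r] = 3t for some integer t.
Then a[r+1] = -3a[r] + 9 = -3·(3t) + 9 = 3(-3t + 3), so 3 | a[r+1].
So the property holds for r+1, and by induction 3 | a[k] for all k ≥ 1.

3 | a[k]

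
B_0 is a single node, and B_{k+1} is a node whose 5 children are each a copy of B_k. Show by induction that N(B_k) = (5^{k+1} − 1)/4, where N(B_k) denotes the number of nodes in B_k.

Base case: N(B_0) = 1, and (5^{0+1} − 1)/4 = 1.
Assume N(B_r) = (5^{r+1} − 1)/4.
Then N(B_{r+1}) = 1 + 5N(B_r) = 1 + 5·(5^{r+1} − 1)/4 = 1 + (5^{r+2} − 5)/4 = (4 + 5^{r+2} − 5)/4 = (5^{r+2} − 1)/4.
Hence N(B_k) = (5^{k+1} − 1)/4 for every k ≥ 0, by induction.

N(B_k) = (5^{k+1} − 1)/4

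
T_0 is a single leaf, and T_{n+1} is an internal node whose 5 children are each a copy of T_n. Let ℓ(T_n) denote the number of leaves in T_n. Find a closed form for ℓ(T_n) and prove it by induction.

Claim: ℓ(T_n) = 5^n.

Base case: ℓ(T_0) = 1, and 5^0 = 1.
Assume ℓ(T_j) = 5^j.
Then ℓ(T_{j+1}) = 5·ℓ(T_j) = 5·5^j = 5^{j+1}.
So the formula holds for j+1, and by induction ℓ(T_n) = 5^n for all n ≥ 0.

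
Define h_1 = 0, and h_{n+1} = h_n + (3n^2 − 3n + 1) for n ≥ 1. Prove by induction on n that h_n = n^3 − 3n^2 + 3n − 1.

Base case: h_1 = 0, and 1^3 − 3·1^2 + 3·1 − 1 = 0.
Assume h_j = j^3 − 3j^2 + 3j − 1.
Then h_{j+1} = h_j + (3j^2 − 3j + 1) = (j^3 − 3j^2 + 3j − 1) + (3j^2 − 3j + 1) = j^3,
and (j+1)^3 − 3·(j+1)^2 + 3·(j+1) − 1 = j^3.
By induction, h_n = n^3 − 3n^2 + 3n − 1 for all n ≥ 1.

h_n = n^3 − 3n^2 + 3n − 1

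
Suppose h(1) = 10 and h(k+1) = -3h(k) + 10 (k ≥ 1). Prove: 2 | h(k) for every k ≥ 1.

Base case: h(1) = 10 = 2·5, so 2 | h(1).
Assume 2 | h(m), so h(m) = 2t for some integer t.
Then h(m+1) = -3h(m) + 10 = -3·(2t) + 10 = 2(-3t + 5), so 2 | h(m+1).
This completes the inductive step, so 2 | h(k) for all k ≥ 1.

2 | h(k)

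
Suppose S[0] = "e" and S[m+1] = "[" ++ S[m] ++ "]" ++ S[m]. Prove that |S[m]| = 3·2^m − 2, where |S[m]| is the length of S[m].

Base case: |S[0]| = 1, and 3·2^0 − 2 = 1.
Assume |S[r]| = 3·2^r − 2.
Then |S[r+1]| = 1 + |S[r]| + 1 + |S[r]| = 2|S[r]| + 2 = 2(3·2^r − 2) + 2 = 3·2^{r+1} − 4 + 2 = 3·2^{r+1} − 2.
By induction, |S[m]| = 3·2^m − 2 for all m ≥ 0.

|S[m]| = 3·2^m − 2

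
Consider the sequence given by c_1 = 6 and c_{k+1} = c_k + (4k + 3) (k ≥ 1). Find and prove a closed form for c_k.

Claim: c_k = 2k^2 + k + 3.

Base case: c_1 = 6, and 2·1^2 + 1 + 3 = 6.
Assume c_r = 2r^2 + r + 3.
Then c_{r+1} = c_r + (4r + 3) = (2r^2 + r + 3) + (4r + 3) = 2r^2 + 5r + 6,
and 2·(r+1)^2 + (r+1) + 3 = 2r^2 + 5r + 6.
Hence c_k = 2k^2 + k + 3 for every k ≥ 1, by induction.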